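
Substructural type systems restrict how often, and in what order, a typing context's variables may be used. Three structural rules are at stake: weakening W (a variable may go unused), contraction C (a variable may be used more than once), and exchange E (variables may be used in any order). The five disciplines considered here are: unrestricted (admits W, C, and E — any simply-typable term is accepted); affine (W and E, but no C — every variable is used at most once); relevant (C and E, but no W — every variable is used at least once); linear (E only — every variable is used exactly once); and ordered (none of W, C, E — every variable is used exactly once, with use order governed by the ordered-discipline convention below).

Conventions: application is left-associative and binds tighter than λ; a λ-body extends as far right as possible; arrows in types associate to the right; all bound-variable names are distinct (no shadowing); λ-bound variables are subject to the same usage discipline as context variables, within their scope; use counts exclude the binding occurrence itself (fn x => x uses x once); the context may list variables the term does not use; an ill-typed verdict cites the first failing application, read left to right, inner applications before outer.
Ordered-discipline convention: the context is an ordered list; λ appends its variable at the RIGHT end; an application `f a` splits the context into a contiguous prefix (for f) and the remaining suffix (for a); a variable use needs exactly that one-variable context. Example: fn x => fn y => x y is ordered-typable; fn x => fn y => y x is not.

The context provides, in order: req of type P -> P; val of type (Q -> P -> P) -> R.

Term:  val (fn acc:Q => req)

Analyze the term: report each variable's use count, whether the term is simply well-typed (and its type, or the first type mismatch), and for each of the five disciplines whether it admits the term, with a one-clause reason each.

variable uses: req: 1, val: 1, acc (bound): 0
uses in reading order: val, req
typing: ✓ — R
ordered ✗ (needs weakening: acc unused)
linear ✗ (needs weakening: acc unused)
affine ✓ (req, val, acc: no repeats, contraction unneeded)
relevant ✗ (needs weakening: acc unused)
unrestricted ✓ (simply typable at R; W, C, E all held)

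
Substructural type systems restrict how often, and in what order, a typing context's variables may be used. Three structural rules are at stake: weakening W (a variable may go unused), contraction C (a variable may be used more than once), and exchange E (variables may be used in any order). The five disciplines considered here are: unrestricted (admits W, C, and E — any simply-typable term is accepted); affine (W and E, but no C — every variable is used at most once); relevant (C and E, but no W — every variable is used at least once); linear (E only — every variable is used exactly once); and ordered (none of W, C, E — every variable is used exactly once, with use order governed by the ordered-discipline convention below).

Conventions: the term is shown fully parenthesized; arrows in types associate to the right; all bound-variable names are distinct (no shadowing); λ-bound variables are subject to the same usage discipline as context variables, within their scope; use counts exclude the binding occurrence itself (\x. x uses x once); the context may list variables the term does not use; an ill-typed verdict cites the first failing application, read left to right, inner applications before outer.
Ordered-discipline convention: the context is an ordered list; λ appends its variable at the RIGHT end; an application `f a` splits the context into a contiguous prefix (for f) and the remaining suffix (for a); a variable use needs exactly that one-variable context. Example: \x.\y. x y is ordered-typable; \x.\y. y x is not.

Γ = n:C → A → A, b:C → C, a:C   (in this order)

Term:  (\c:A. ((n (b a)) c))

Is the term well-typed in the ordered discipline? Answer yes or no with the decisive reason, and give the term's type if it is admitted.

yes — n, b, a, c once each; derivable with no W/C/E; term : A → A
use counts: n: 1; b: 1; a: 1; c [bound]: 1
left-to-right use order: n, b, a, c
typing: the term checks, with type A → A
summary: ordered ✓ · linear ✓ · affine ✓ · relevant ✓ · unrestricted ✓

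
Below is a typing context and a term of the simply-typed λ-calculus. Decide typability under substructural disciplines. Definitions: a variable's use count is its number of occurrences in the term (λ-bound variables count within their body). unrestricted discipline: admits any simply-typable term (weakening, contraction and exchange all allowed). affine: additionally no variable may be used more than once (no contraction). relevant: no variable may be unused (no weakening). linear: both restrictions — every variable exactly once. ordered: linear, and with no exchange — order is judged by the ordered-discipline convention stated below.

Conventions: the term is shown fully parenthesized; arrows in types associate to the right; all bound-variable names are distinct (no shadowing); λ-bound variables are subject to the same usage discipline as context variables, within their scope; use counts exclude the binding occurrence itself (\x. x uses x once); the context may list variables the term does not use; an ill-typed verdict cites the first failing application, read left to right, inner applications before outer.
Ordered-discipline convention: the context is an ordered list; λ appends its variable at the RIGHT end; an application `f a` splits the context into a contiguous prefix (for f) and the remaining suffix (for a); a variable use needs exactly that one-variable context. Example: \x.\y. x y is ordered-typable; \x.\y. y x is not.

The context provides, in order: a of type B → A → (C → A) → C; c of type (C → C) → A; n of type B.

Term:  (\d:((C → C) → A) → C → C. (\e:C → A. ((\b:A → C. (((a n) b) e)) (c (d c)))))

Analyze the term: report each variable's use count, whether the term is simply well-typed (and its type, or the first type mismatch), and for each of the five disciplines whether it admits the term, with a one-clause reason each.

counts: a=1; c=2; n=1; d [bound]=1; e [bound]=1; b [bound]=1
use order (left to right): a, n, b, e, c, d, c
typing: ill-typed: argument of type A → C where A is required
ordered: ✗ — a type mismatch blocks all five
linear: ✗ — the type mismatch rejects it
affine: ✗ — not simply typable
relevant: ✗ — fails simple typing
unrestricted: ✗ — a type mismatch blocks all five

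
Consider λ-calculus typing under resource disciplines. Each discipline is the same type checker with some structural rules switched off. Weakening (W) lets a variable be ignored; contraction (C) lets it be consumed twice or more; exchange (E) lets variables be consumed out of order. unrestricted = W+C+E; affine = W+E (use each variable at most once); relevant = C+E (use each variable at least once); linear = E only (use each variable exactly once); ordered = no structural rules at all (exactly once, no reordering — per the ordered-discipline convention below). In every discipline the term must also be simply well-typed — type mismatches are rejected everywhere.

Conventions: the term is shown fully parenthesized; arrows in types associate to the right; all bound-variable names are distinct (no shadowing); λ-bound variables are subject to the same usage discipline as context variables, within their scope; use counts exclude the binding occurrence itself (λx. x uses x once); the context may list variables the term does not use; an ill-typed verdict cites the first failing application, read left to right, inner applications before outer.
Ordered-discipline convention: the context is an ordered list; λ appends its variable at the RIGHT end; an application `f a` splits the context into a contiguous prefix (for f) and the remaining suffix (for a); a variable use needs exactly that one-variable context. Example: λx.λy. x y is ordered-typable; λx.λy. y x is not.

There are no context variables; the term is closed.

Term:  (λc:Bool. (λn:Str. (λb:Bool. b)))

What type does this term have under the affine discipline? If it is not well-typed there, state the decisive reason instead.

term : Bool → Str → Bool → Bool
variable uses: c (λ-bound): 0×, n (λ-bound): 0×, b (λ-bound): 1×
order of uses: b
typing: well-typed — term : Bool → Str → Bool → Bool
summary: ordered ✗, linear ✗, affine ✓, relevant ✗, unrestricted ✓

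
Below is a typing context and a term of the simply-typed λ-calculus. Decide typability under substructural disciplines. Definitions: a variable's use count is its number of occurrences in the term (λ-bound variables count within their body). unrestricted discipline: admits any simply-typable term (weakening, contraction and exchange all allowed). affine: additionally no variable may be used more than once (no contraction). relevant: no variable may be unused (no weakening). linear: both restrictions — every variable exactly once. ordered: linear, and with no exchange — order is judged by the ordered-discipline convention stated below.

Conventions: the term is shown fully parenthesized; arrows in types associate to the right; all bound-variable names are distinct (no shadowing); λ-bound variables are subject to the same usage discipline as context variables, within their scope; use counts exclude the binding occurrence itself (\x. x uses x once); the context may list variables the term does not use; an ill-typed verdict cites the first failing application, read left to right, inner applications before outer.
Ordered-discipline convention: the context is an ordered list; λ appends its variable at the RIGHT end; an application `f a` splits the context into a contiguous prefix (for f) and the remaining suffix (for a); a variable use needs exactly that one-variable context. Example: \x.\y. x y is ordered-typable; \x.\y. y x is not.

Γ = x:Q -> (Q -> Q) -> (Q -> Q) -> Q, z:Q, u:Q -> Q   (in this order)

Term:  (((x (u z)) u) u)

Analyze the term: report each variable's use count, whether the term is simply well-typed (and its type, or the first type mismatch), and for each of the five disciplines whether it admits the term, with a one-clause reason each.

use counts: x: 1×, z: 1×, u: 3×
use order (left to right): x, u, z, u, u
typing: ✓ — Q
ordered ✗ (uses contraction: u ×3)
linear ✗ (uses contraction: u ×3)
affine ✗ (uses contraction: u ×3)
relevant ✓ (at least one use each (x, z, u))
unrestricted ✓ (type-checks (Q) and nothing is barred)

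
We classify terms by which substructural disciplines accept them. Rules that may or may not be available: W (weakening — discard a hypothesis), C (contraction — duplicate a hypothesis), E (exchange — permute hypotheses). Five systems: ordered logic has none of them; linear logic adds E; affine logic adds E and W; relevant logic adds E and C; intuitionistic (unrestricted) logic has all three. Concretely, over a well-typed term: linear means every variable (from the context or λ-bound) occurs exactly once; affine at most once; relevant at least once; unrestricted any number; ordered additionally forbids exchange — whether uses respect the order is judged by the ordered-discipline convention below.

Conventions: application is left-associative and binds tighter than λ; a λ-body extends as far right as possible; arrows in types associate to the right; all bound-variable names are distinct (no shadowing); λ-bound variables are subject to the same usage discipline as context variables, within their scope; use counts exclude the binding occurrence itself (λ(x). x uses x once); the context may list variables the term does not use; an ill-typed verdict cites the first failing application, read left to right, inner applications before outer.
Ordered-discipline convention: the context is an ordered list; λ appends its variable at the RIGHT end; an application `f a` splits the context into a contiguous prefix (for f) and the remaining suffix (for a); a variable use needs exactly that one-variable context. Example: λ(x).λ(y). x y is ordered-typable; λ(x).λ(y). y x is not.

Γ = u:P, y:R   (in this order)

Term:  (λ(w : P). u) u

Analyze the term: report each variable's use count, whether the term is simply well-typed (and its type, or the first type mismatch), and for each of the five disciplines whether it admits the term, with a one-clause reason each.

use counts: u=2; y=0; w (bound)=0
left-to-right use order: u, u
typing: the term checks, with type P
ordered: ✗, uses contraction: u ×2; unused: y, w — weakening required
linear: ✗, uses contraction: u ×2; unused: y, w — weakening required
affine: ✗, uses contraction: u ×2
relevant: ✗, unused: y, w — weakening required
unrestricted: ✓, well-typed at P; no restrictions here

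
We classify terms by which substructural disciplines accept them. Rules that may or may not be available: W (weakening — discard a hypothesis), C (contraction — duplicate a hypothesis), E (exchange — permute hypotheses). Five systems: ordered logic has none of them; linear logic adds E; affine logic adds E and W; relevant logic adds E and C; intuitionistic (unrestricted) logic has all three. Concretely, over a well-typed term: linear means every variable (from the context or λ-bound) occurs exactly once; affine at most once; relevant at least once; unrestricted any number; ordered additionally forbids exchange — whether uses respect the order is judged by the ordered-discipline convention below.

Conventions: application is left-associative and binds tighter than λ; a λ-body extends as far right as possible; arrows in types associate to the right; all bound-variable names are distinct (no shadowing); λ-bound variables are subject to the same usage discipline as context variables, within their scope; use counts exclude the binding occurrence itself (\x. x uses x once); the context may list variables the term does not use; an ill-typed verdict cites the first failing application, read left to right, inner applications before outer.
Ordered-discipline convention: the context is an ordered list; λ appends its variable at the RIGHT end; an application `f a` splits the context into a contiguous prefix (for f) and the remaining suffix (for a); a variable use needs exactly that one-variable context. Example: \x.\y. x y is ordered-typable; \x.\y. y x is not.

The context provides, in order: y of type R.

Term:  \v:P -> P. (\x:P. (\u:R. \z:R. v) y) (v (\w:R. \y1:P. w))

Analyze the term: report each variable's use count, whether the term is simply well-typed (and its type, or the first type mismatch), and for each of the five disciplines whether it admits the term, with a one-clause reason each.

use counts: y=1, v (bound)=2, x (bound)=0, u (bound)=0, z (bound)=0, w (bound)=1, y1 (bound)=0
use order (left to right): v, y, v, w
typing: ill-typed: argument of type R -> P -> R where P is required
ordered ✗ (a type mismatch blocks all five)
linear ✗ (the type mismatch rejects it)
affine ✗ (not simply typable)
relevant ✗ (fails simple typing)
unrestricted ✗ (a type mismatch blocks all five)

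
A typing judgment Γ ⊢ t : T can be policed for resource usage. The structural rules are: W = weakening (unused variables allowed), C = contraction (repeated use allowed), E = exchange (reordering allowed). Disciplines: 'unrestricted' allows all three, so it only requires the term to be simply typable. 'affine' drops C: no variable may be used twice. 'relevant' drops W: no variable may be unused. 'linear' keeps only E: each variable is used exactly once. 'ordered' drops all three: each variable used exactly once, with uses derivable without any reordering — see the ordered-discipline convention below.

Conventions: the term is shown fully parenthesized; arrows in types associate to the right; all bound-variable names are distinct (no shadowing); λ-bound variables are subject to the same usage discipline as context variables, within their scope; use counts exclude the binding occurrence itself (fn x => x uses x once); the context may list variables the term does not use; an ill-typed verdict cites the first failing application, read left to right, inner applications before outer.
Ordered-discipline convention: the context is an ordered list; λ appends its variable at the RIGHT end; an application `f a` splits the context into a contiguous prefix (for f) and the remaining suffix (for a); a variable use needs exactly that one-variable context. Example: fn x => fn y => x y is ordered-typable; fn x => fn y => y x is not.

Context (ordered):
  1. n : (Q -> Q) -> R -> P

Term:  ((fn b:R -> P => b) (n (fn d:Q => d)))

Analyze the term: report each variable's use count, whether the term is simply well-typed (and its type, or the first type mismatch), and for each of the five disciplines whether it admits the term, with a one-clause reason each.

counts: n: 1×; b (λ-bound): 1×; d (λ-bound): 1×
order of uses: b, n, d
typing: ✓ — R -> P
ordered: ✓ — one use each (n, b, d); ordered split holds
linear: ✓ — single use per variable (n, b, d)
affine: ✓ — none of n, b, d used more than once
relevant: ✓ — n, b, d: all used, weakening unneeded
unrestricted: ✓ — well-typed at R -> P; no restrictions here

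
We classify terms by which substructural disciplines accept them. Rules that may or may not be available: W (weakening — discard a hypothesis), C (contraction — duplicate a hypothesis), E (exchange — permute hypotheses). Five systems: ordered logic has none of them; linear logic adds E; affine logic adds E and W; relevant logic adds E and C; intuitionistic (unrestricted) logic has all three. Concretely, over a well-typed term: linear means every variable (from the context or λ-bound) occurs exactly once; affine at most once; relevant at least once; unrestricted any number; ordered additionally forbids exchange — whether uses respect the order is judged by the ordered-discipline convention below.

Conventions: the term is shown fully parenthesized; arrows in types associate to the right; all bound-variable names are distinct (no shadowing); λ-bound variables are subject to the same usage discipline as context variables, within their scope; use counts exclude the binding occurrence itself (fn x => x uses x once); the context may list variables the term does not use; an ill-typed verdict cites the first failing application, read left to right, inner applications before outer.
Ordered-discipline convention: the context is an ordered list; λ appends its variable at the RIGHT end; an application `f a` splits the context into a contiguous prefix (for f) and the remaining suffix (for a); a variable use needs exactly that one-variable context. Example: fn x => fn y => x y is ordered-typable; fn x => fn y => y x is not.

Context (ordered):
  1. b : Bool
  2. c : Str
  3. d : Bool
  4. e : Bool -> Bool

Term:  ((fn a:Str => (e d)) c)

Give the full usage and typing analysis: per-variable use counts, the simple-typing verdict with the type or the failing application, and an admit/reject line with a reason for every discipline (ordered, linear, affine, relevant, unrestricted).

use counts: b ×0, c ×1, d ×1, e ×1, a (λ-bound) ×0
left-to-right use order: e, d, c
typing: ✓ — Bool
ordered: ✗, b, a never used (weakening)
linear: ✗, b, a never used (weakening)
affine: ✓, b, c, d, e, a: no repeats, contraction unneeded
relevant: ✗, b, a never used (weakening)
unrestricted: ✓, type-checks (Bool) and nothing is barred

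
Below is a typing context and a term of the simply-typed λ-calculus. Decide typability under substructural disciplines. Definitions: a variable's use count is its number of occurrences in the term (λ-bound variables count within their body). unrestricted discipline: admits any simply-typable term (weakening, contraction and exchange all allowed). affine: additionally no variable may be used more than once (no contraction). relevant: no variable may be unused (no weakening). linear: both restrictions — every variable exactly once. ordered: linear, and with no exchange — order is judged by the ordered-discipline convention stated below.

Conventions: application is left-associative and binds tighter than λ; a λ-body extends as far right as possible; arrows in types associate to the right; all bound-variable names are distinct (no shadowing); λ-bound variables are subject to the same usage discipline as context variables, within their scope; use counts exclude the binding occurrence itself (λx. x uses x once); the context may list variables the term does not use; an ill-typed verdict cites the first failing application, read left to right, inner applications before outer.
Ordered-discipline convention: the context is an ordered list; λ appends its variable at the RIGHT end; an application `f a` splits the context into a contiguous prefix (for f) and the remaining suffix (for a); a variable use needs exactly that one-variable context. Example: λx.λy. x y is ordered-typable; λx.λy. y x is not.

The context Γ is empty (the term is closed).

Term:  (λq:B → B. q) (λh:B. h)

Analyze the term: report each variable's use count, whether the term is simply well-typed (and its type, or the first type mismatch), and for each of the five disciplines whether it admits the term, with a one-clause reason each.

counts: q [bound]: 1×, h [bound]: 1×
uses in reading order: q, h
typing: well-typed at B → B
ordered ✓ (single-use (q, h), ordered derivation ok)
linear ✓ (q, h: one use apiece)
affine ✓ (at most one use each (q, h))
relevant ✓ (q, h: all used, weakening unneeded)
unrestricted ✓ (typability at B → B is all that's needed)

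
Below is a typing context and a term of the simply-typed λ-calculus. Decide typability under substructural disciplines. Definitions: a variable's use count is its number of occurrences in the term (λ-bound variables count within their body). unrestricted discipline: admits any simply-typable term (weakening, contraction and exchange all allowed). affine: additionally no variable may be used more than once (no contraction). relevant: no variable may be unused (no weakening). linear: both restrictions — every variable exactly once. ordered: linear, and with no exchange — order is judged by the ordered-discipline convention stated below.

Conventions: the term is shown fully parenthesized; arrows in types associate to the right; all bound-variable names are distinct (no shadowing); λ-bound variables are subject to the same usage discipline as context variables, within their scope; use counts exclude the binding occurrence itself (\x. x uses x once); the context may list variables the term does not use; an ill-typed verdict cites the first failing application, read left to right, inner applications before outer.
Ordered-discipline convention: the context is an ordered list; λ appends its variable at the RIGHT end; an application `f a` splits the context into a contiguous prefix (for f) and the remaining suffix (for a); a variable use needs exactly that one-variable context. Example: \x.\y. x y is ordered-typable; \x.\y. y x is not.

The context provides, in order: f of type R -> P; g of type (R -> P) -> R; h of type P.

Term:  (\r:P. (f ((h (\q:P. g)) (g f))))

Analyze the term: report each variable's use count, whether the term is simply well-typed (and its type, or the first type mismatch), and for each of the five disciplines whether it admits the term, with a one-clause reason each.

counts: f ×2, g ×2, h ×1, r [bound] ×0, q [bound] ×0
use order (left to right): f, h, g, g, f
typing: ill-typed: non-arrow in function slot: P
ordered: ✗ — a type mismatch blocks all five
linear: ✗ — the type mismatch rejects it
affine: ✗ — not simply typable
relevant: ✗ — fails simple typing
unrestricted: ✗ — a type mismatch blocks all five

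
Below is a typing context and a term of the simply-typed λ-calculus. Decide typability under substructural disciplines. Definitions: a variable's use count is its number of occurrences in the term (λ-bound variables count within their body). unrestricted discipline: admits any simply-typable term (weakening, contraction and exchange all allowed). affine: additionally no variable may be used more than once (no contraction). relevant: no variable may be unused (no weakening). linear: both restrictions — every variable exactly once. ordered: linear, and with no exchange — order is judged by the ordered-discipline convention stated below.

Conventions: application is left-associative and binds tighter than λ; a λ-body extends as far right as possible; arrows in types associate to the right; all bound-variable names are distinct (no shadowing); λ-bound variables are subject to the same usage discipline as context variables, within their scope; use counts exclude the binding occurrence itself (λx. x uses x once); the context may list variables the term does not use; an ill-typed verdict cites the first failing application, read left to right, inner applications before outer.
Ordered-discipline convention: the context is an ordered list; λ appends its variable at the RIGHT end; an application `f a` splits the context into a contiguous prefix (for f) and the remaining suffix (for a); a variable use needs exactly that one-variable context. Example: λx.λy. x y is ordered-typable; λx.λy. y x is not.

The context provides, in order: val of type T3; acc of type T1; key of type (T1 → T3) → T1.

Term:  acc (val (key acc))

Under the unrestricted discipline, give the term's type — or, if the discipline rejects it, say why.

not well-typed under unrestricted — not simply typable
counts: val=1; acc=2; key=1
use order (left to right): acc, val, key, acc
typing: ill-typed: argument of type T1 where T1 → T3 is required
all disciplines: ordered ✗, linear ✗, affine ✗, relevant ✗, unrestricted ✗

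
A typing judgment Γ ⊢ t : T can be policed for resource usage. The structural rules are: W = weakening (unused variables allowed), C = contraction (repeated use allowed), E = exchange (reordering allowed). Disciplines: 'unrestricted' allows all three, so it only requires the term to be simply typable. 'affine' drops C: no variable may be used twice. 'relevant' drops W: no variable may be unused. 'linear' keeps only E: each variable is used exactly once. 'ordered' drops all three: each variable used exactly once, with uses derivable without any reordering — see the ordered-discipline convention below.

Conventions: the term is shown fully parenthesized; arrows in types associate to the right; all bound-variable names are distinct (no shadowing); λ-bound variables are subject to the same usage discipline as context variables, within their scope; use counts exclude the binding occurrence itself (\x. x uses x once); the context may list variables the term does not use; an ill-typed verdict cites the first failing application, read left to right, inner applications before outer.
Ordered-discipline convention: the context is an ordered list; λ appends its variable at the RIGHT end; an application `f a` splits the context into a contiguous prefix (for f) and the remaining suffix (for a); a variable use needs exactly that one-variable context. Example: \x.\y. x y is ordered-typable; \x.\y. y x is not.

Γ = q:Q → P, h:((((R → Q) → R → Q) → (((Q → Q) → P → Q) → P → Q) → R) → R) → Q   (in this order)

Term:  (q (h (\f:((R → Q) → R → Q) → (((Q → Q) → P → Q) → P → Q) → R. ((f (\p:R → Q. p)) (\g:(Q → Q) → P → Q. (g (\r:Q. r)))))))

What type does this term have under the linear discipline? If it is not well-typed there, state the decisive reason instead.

term : P
variable uses: q=1; h=1; f (λ-bound)=1; p (λ-bound)=1; g (λ-bound)=1; r (λ-bound)=1
use order (left to right): q, h, f, p, g, r
typing: the term checks, with type P
per-discipline verdicts: ordered ✓ | linear ✓ | affine ✓ | relevant ✓ | unrestricted ✓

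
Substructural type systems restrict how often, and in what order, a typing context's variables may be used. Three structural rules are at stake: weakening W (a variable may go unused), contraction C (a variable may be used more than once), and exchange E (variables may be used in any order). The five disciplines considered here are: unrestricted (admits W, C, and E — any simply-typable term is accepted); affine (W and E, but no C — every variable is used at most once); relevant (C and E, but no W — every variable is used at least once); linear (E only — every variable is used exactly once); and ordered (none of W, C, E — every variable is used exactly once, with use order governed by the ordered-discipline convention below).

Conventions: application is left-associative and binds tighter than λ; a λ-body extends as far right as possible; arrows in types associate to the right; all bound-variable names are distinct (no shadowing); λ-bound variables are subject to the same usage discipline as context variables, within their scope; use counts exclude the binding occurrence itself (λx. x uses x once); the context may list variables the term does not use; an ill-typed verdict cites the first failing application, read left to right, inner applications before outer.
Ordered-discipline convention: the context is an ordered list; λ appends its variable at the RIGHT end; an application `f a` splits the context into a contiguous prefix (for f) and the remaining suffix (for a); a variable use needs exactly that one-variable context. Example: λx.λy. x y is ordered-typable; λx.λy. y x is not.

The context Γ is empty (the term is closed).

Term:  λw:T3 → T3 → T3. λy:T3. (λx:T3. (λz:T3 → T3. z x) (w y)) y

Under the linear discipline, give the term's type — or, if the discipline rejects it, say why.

not well-typed under linear — uses contraction: y ×2
counts: w (λ-bound): 1; y (λ-bound): 2; x (λ-bound): 1; z (λ-bound): 1
order of uses: z, x, w, y, y
typing: well-typed — term : (T3 → T3 → T3) → T3 → T3
summary: ordered ✗, linear ✗, affine ✗, relevant ✓, unrestricted ✓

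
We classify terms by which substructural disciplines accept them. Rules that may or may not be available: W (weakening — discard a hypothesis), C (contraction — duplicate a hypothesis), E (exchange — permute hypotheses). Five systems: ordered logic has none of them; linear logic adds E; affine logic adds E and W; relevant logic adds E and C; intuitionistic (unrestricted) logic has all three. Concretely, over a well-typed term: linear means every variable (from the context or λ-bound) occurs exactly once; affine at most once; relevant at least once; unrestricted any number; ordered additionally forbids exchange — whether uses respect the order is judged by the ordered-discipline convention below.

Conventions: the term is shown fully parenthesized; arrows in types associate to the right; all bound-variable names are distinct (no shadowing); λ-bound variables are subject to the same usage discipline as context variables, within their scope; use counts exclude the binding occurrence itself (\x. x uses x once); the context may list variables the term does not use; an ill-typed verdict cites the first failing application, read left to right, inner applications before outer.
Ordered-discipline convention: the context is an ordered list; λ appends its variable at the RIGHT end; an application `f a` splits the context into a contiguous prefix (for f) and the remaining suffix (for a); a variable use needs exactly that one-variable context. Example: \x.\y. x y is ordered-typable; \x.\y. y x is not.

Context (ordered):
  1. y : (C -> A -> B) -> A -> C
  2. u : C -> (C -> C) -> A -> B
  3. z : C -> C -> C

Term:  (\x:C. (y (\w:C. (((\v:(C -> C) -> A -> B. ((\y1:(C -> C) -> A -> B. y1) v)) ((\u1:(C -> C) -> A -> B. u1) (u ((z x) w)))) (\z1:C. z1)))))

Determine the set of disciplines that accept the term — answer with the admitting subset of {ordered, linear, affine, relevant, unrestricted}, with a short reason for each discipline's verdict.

accepted by: ordered, linear, affine, relevant, unrestricted
counts: y: 1×, u: 1×, z: 1×, x (bound): 1×, w (bound): 1×, v (bound): 1×, y1 (bound): 1×, u1 (bound): 1×, z1 (bound): 1×
use order (left to right): y, y1, v, u1, u, z, x, w, z1
typing: ✓ — C -> A -> C
ordered: ✓ — y, u, z, x, w, v, y1, u1, z1 once each; derivable with no W/C/E
linear: ✓ — y, u, z, x, w, v, y1, u1, z1: one use apiece
affine: ✓ — at most one use each (y, u, z, x, w, v, y1, u1, z1)
relevant: ✓ — every one of y, u, z, x, w, v, y1, u1, z1 appears
unrestricted: ✓ — typability at C -> A -> C is all that's needed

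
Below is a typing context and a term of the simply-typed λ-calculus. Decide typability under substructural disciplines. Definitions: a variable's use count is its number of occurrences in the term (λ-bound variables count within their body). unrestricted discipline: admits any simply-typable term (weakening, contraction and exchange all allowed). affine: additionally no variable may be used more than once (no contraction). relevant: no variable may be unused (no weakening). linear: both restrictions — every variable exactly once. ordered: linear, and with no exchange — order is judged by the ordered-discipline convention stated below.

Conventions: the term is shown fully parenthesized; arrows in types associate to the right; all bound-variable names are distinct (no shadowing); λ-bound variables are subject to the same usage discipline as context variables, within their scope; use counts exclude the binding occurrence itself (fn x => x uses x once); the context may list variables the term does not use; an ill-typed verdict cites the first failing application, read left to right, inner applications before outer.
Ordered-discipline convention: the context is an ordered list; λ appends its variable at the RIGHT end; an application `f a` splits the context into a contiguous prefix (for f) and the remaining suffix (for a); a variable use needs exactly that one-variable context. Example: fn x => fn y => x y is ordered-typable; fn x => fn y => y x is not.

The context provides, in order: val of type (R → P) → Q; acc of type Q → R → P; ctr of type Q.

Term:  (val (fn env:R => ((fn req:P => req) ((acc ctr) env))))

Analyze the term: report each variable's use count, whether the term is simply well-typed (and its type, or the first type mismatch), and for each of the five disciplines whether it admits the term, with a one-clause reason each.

counts: val: 1; acc: 1; ctr: 1; env [bound]: 1; req [bound]: 1
order of uses: val, req, acc, ctr, env
typing: well-typed at Q
ordered: ✓, single-use (val, acc, ctr, env, req), ordered derivation ok
linear: ✓, exactly-once usage across val, acc, ctr, env, req
affine: ✓, none of val, acc, ctr, env, req used more than once
relevant: ✓, val, acc, ctr, env, req: all used, weakening unneeded
unrestricted: ✓, simply typable at Q; W, C, E all held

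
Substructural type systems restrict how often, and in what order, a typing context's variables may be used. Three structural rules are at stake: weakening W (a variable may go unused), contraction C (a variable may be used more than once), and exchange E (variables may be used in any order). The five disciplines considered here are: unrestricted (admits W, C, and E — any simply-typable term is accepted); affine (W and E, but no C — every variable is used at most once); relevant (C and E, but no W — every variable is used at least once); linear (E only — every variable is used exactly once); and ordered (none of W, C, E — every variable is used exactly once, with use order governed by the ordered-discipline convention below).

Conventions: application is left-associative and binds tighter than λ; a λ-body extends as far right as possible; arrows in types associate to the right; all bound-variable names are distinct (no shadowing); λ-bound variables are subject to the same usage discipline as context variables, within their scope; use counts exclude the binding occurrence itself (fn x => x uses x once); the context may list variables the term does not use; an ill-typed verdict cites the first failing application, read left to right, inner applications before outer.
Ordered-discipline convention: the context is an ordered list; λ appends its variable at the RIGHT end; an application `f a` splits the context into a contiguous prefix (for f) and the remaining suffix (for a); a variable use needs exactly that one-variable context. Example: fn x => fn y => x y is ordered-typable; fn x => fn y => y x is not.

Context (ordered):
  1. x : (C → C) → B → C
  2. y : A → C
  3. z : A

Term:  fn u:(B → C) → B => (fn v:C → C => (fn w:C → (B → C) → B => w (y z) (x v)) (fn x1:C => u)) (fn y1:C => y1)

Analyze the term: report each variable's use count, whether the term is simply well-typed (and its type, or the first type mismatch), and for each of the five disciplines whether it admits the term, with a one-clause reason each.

counts: x: 1, y: 1, z: 1, u [bound]: 1, v [bound]: 1, w [bound]: 1, x1 [bound]: 0, y1 [bound]: 1
order of uses: w, y, z, x, v, u, y1
typing: ✓ — ((B → C) → B) → B
ordered: ✗ — needs weakening: x1 unused
linear: ✗ — needs weakening: x1 unused
affine: ✓ — at most one use each (x, y, z, u, v, w, x1, y1)
relevant: ✗ — needs weakening: x1 unused
unrestricted: ✓ — typability at ((B → C) → B) → B is all that's needed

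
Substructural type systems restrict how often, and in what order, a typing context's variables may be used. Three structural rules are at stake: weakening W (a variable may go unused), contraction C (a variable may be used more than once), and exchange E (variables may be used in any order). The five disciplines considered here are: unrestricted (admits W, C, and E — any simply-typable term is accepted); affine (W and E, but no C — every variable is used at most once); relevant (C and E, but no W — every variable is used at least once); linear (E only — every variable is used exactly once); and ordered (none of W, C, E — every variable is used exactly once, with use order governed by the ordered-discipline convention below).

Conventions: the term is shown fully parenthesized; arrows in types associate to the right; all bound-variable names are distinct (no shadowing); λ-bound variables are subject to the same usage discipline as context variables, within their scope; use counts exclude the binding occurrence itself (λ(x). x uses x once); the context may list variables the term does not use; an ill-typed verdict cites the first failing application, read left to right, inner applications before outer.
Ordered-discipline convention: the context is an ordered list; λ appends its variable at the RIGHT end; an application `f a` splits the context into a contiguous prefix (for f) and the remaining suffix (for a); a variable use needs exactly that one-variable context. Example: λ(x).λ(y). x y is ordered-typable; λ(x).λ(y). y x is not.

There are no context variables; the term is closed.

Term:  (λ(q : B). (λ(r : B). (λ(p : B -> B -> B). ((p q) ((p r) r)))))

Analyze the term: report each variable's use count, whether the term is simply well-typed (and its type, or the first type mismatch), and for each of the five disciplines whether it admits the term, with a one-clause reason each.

usage: q (bound) ×1; r (bound) ×2; p (bound) ×2
order of uses: p, q, p, r, r
typing: well-typed — term : B -> B -> (B -> B -> B) -> B
ordered ✗ (needs contraction — r ×2, p ×2)
linear ✗ (needs contraction — r ×2, p ×2)
affine ✗ (needs contraction — r ×2, p ×2)
relevant ✓ (q, r, p: all used, weakening unneeded)
unrestricted ✓ (typability at B -> B -> (B -> B -> B) -> B is all that's needed)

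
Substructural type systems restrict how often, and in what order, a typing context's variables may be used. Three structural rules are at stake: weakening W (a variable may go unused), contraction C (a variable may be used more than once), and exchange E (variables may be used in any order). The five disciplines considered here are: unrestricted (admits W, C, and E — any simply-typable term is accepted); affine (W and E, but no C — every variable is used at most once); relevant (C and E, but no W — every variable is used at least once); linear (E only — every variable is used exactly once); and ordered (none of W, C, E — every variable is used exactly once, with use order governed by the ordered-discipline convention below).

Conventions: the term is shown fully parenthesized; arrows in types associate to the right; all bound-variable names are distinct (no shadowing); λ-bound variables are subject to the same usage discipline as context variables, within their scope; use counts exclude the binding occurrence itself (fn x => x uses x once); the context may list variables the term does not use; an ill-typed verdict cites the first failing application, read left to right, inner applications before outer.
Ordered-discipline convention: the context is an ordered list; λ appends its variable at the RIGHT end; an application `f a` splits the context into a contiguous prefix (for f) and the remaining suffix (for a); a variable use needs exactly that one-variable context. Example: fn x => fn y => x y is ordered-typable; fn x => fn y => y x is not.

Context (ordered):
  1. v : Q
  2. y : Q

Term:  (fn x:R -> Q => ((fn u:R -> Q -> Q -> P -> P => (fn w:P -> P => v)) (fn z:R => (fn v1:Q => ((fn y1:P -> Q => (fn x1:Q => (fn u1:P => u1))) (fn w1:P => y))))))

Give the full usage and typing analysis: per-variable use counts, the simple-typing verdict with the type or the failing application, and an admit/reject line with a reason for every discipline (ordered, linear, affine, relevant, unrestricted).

usage: v=1, y=1, x (λ-bound)=0, u (λ-bound)=0, w (λ-bound)=0, z (λ-bound)=0, v1 (λ-bound)=0, y1 (λ-bound)=0, x1 (λ-bound)=0, u1 (λ-bound)=1, w1 (λ-bound)=0
order of uses: v, u1, y
typing: well-typed at (R -> Q) -> (P -> P) -> Q
ordered: ✗ — needs weakening: x, u, w, z, v1, y1, x1, w1 unused
linear: ✗ — needs weakening: x, u, w, z, v1, y1, x1, w1 unused
affine: ✓ — at most one use each (v, y, x, u, w, z, v1, y1, x1, u1, w1)
relevant: ✗ — needs weakening: x, u, w, z, v1, y1, x1, w1 unused
unrestricted: ✓ — well-typed at (R -> Q) -> (P -> P) -> Q; no restrictions here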